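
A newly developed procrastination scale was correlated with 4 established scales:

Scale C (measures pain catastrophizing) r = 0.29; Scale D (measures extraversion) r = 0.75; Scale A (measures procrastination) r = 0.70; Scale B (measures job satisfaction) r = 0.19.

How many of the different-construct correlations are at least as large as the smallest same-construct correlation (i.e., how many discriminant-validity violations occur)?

Convergent (same construct = procrastination): Scale A.
Smallest convergent = 0.70. Discriminant values: 0.29, 0.75, 0.19; count ≥ 0.70 → 1.

1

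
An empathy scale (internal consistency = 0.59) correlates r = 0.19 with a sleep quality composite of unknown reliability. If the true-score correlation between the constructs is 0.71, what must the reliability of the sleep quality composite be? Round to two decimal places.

r_true = r_obs / √(r_xx · r_yy) ⇒ 0.71 = 0.19 / √(0.59 · r_yy).
√(0.59 · r_yy) = 0.19 / 0.71 = 0.2676; 0.59 · r_yy = 0.0716; r_yy = 0.0716 / 0.59 ≈ 0.12.

0.12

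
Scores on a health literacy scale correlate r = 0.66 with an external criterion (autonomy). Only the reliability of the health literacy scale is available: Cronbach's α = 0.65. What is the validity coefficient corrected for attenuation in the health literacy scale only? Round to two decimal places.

0.82

Single correction: r_c = r_obs / √r_xx = 0.66 / √0.65 = 0.66 / 0.8062 ≈ 0.82.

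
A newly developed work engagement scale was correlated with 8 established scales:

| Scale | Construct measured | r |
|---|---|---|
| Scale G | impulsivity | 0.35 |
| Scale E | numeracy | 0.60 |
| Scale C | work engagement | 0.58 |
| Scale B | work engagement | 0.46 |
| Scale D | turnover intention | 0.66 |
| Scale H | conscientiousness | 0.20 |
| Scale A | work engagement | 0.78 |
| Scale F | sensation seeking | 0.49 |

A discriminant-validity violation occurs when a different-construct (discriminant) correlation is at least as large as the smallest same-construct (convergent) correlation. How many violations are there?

3

Convergent (same construct = work engagement): Scale C, Scale B, Scale A.
Smallest convergent = 0.46. Discriminant values: 0.35, 0.60, 0.66, 0.20, 0.49; count ≥ 0.46 → 3.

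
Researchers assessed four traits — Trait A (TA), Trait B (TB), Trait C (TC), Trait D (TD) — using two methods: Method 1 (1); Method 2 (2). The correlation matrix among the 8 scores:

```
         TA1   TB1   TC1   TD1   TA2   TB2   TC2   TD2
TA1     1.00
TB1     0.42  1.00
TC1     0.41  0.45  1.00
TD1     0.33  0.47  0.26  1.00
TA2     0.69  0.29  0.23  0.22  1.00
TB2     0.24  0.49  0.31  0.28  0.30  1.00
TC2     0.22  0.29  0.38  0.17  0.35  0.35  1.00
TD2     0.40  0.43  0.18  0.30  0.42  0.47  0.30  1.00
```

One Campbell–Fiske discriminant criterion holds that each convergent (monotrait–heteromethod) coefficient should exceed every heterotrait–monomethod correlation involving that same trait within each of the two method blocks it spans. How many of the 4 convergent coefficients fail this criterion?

Convergent coefficients and their comparison sets:
TA (methods 1·2): 0.69 vs {0.42, 0.30, 0.41, 0.35, 0.33, 0.42} → pass.
TB (methods 1·2): 0.49 vs {0.42, 0.30, 0.45, 0.35, 0.47, 0.47} → pass.
TC (methods 1·2): 0.38 vs {0.41, 0.35, 0.45, 0.35, 0.26, 0.30} → fail.
TD (methods 1·2): 0.30 vs {0.33, 0.42, 0.47, 0.47, 0.26, 0.30} → fail.
2 of 4 fail.

2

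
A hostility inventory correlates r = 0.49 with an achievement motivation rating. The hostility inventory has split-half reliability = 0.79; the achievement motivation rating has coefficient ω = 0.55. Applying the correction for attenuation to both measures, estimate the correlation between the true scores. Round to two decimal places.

0.74

r_true = r_obs / √(r_xx · r_yy) = 0.49 / √(0.79 × 0.55) = 0.49 / √0.4345 = 0.49 / 0.6592 ≈ 0.74.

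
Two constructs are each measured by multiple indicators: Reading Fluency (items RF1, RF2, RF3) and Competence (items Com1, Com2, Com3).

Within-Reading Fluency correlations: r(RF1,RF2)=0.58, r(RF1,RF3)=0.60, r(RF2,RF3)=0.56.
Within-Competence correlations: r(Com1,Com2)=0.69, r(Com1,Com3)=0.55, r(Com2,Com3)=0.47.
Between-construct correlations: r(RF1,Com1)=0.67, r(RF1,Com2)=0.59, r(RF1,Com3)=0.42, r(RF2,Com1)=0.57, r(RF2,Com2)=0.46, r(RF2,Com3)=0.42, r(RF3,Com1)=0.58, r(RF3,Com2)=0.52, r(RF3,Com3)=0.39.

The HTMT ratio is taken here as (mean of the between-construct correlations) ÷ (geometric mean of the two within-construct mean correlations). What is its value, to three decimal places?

Mean between = 4.62/9 = 0.5133.
Mean within-RF = 1.74/3 = 0.5800; mean within-Com = 1.71/3 = 0.5700.
Geometric mean = √(0.5800 × 0.5700) = 0.5750.
HTMT = 0.5133 / 0.5750 = 0.893.

0.893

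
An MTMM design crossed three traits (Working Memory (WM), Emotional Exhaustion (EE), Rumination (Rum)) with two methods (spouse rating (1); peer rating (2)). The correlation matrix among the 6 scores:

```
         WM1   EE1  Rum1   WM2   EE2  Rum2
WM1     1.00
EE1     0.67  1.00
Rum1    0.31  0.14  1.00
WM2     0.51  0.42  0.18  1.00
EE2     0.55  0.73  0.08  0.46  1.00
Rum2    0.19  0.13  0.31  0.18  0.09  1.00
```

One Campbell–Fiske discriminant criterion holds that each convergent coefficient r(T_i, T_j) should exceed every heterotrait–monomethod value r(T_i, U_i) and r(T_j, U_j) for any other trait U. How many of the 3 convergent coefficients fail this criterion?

2

Each convergent coefficient versus the relevant comparison correlations:
WM (methods 1·2): 0.51 vs {0.67, 0.46, 0.31, 0.18} → fail.
EE (methods 1·2): 0.73 vs {0.67, 0.46, 0.14, 0.09} → pass.
Rum (methods 1·2): 0.31 vs {0.31, 0.18, 0.14, 0.09} → fail.
2 of 3 fail.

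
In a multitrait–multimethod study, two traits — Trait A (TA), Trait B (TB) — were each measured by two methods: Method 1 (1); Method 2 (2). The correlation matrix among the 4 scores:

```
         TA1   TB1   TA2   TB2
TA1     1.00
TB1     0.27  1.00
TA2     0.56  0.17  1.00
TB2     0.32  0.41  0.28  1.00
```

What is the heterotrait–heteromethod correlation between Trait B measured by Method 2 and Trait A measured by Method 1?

0.32

Different traits and methods: r(TB2, TA1) = 0.32.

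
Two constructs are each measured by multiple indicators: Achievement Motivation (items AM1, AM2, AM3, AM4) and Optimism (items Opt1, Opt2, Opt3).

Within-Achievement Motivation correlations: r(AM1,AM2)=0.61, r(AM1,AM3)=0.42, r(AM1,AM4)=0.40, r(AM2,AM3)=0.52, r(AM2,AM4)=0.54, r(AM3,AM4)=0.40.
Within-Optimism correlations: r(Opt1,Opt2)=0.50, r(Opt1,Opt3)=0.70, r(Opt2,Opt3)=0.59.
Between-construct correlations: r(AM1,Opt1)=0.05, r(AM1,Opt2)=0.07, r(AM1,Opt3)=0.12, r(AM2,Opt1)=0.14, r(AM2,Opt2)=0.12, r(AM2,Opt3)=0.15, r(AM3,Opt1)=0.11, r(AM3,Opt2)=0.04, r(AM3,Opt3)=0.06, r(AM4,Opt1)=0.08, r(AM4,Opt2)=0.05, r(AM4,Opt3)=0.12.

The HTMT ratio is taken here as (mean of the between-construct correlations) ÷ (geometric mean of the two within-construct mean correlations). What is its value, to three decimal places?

Mean heterotrait r = 1.11/12 = 0.0925.
Mean within-AM = 2.89/6 = 0.4817; mean within-Opt = 1.79/3 = 0.5967.
Geometric mean = √(0.4817 × 0.5967) = 0.5361.
HTMT = 0.0925 / 0.5361 = 0.173.

0.173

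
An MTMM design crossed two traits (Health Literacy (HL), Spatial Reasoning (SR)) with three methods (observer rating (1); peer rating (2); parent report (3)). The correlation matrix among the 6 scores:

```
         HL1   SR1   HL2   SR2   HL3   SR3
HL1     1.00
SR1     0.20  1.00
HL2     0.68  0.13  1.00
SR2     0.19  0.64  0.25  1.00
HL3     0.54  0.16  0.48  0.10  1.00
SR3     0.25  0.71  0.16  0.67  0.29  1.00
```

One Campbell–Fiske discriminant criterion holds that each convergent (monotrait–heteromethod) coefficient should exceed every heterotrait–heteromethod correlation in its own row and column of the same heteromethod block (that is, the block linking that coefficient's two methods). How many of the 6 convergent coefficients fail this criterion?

0

Checking each validity diagonal entry against its comparison values:
HL (methods 1·2): 0.68 vs {0.19, 0.13} → pass.
HL (methods 1·3): 0.54 vs {0.25, 0.16} → pass.
HL (methods 2·3): 0.48 vs {0.16, 0.10} → pass.
SR (methods 1·2): 0.64 vs {0.13, 0.19} → pass.
SR (methods 1·3): 0.71 vs {0.16, 0.25} → pass.
SR (methods 2·3): 0.67 vs {0.10, 0.16} → pass.
0 of 6 fail.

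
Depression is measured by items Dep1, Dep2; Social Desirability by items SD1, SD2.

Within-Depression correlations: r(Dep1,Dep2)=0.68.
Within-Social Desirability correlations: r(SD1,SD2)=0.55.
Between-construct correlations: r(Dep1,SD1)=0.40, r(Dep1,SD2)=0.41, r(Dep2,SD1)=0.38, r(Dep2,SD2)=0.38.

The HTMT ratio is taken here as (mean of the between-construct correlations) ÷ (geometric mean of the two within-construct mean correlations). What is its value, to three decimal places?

Between-construct mean = 1.57/4 = 0.3925.
Mean within-Dep = 0.68/1 = 0.6800; mean within-SD = 0.55/1 = 0.5500.
Geometric mean = √(0.6800 × 0.5500) = 0.6116.
HTMT = 0.3925 / 0.6116 = 0.642.

0.642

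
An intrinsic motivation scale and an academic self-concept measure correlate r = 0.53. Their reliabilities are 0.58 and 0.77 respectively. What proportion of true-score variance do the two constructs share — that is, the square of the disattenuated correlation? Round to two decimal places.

Disattenuated r = 0.53 / √(0.58 × 0.77) = 0.53 / 0.6683 = 0.7931.
Shared true-score variance = 0.7931² = 0.6290 ≈ 0.63.

0.63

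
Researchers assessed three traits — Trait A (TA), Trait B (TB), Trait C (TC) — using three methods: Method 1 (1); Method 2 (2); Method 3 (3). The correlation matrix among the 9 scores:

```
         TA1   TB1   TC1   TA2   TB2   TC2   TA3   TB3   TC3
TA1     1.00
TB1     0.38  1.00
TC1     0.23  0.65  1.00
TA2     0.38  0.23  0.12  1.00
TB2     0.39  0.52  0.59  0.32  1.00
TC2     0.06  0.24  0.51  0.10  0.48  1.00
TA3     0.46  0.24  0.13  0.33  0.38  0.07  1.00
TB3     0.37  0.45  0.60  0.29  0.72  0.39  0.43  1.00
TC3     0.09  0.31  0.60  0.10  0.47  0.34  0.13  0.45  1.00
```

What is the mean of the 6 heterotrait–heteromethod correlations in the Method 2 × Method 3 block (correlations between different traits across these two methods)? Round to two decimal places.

0.28

HTHM values (method 2 × method 3): 0.29, 0.10, 0.38, 0.47, 0.07, 0.39; mean = 1.70/6 = 0.28.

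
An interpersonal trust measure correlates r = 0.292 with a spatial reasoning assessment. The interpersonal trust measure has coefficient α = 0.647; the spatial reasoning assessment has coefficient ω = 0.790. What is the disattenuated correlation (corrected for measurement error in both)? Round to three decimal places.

r_true = r_obs / √(r_xx · r_yy) = 0.292 / √(0.647 × 0.790) = 0.292 / √0.511130 = 0.292 / 0.7149 ≈ 0.408.

0.408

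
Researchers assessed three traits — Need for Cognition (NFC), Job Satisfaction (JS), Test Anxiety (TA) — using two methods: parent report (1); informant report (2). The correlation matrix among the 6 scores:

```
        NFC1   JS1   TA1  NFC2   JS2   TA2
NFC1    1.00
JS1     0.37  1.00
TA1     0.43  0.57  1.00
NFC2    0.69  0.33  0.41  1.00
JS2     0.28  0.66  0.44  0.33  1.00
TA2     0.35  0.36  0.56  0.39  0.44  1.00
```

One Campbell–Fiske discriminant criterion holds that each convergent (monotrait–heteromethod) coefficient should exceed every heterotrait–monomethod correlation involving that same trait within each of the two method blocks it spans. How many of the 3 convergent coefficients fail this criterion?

Convergent coefficients and their comparison sets:
NFC (methods 1·2): 0.69 vs {0.37, 0.33, 0.43, 0.39} → pass.
JS (methods 1·2): 0.66 vs {0.37, 0.33, 0.57, 0.44} → pass.
TA (methods 1·2): 0.56 vs {0.43, 0.39, 0.57, 0.44} → fail.
1 of 3 fail.

1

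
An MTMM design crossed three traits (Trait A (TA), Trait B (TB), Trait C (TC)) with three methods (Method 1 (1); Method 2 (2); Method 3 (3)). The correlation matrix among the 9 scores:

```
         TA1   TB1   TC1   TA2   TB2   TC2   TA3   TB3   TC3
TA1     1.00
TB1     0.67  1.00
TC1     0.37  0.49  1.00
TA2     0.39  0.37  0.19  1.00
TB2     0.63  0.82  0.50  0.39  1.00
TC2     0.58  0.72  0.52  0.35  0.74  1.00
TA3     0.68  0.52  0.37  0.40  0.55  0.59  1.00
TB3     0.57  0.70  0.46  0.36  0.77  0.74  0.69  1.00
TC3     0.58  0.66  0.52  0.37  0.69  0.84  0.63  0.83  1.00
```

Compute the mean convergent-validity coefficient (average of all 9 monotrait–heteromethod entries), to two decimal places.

Convergent values: 0.39, 0.68, 0.40, 0.82, 0.70, 0.77, 0.52, 0.52, 0.84; mean = 5.64/9 = 0.63.

0.63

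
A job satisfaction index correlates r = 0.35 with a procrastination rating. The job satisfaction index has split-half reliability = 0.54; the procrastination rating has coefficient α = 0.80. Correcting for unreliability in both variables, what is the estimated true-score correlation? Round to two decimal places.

0.53

r_true = r_obs / √(r_xx · r_yy) = 0.35 / √(0.54 × 0.80) = 0.35 / √0.4320 = 0.35 / 0.6573 ≈ 0.53.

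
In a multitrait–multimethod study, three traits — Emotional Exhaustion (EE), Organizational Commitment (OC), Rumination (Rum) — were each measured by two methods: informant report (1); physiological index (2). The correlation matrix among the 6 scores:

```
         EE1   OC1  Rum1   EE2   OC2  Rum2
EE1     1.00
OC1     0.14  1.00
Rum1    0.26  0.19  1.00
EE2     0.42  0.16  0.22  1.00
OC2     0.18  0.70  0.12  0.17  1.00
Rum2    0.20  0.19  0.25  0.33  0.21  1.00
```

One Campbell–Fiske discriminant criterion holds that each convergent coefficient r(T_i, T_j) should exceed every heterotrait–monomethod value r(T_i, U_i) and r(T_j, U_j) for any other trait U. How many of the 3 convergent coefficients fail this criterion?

Each convergent coefficient versus the relevant comparison correlations:
EE (methods 1·2): 0.42 vs {0.14, 0.17, 0.26, 0.33} → pass.
OC (methods 1·2): 0.70 vs {0.14, 0.17, 0.19, 0.21} → pass.
Rum (methods 1·2): 0.25 vs {0.26, 0.33, 0.19, 0.21} → fail.
1 of 3 fail.

1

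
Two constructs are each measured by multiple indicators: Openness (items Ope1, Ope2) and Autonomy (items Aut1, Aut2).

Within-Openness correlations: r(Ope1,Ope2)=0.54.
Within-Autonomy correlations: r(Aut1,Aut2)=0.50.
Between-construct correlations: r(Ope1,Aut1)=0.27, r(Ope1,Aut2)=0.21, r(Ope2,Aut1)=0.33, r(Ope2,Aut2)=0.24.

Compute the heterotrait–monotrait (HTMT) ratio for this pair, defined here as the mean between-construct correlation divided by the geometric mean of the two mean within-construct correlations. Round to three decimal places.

Mean heterotrait r = 1.05/4 = 0.2625.
Mean within-Ope = 0.54/1 = 0.5400; mean within-Aut = 0.50/1 = 0.5000.
Geometric mean = √(0.5400 × 0.5000) = 0.5196.
HTMT = 0.2625 / 0.5196 = 0.505.

0.505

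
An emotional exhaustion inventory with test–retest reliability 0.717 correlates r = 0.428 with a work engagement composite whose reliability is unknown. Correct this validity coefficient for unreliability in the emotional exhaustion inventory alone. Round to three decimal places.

0.505

Single correction: r_c = r_obs / √r_xx = 0.428 / √0.717 = 0.428 / 0.8468 ≈ 0.505.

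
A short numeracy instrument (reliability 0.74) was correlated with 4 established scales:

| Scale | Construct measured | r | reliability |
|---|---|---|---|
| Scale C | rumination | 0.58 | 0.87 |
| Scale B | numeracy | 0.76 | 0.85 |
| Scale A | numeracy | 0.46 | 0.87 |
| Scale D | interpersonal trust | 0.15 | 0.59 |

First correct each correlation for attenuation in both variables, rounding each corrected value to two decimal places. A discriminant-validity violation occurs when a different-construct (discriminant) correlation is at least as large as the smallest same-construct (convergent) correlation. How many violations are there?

Disattenuated r (r / √(r_scale · r_new)):
  Scale C (disc): 0.58 / √(0.87·0.74) = 0.72
  Scale B (conv): 0.76 / √(0.85·0.74) = 0.96
  Scale A (conv): 0.46 / √(0.87·0.74) = 0.57
  Scale D (disc): 0.15 / √(0.59·0.74) = 0.23
Smallest convergent = 0.57. Discriminant values: 0.72, 0.23; count ≥ 0.57 → 1.

1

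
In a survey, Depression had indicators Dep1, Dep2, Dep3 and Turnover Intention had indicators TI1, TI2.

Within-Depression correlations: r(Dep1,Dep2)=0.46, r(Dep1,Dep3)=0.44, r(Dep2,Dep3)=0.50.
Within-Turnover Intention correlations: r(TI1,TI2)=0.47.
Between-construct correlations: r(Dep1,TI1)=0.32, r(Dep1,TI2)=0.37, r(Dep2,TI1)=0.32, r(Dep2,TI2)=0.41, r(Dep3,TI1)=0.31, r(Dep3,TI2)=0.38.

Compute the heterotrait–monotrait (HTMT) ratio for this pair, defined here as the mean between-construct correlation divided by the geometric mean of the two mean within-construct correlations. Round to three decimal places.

Mean heterotrait r = 2.11/6 = 0.3517.
Mean within-Dep = 1.40/3 = 0.4667; mean within-TI = 0.47/1 = 0.4700.
Geometric mean = √(0.4667 × 0.4700) = 0.4683.
HTMT = 0.3517 / 0.4683 = 0.751.

0.751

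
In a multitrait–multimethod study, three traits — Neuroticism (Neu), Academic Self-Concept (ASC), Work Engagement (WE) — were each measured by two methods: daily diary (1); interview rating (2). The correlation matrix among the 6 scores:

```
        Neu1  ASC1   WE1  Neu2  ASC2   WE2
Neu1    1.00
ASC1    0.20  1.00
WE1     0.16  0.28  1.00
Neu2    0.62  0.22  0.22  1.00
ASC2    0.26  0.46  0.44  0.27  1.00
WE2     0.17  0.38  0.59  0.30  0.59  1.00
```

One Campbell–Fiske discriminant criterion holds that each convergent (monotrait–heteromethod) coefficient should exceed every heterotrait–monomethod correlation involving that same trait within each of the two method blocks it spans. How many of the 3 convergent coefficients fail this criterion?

Checking each validity diagonal entry against its comparison values:
Neu (methods 1·2): 0.62 vs {0.20, 0.27, 0.16, 0.30} → pass.
ASC (methods 1·2): 0.46 vs {0.20, 0.27, 0.28, 0.59} → fail.
WE (methods 1·2): 0.59 vs {0.16, 0.30, 0.28, 0.59} → fail.
2 of 3 fail.

2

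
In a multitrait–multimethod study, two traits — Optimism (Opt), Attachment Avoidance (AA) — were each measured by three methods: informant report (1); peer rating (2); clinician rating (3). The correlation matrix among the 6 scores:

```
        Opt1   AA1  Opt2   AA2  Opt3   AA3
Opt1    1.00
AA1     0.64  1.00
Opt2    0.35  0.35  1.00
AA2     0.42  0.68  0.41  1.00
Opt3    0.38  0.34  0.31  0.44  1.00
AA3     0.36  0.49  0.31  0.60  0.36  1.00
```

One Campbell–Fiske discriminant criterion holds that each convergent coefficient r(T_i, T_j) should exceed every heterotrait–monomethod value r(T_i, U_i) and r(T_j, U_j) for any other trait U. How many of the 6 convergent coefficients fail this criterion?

4

Convergent coefficients and their comparison sets:
Opt (methods 1·2): 0.35 vs {0.64, 0.41} → fail.
Opt (methods 1·3): 0.38 vs {0.64, 0.36} → fail.
Opt (methods 2·3): 0.31 vs {0.41, 0.36} → fail.
AA (methods 1·2): 0.68 vs {0.64, 0.41} → pass.
AA (methods 1·3): 0.49 vs {0.64, 0.36} → fail.
AA (methods 2·3): 0.60 vs {0.41, 0.36} → pass.
4 of 6 fail.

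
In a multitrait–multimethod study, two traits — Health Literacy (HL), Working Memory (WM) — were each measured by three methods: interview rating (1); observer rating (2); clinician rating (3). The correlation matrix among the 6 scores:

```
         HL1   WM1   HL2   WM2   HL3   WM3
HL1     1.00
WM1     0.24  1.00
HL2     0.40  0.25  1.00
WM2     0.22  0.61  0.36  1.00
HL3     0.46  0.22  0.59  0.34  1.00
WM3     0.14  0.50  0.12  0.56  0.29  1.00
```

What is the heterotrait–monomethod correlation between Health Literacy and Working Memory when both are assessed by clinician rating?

0.29

Different traits, same method: r(HL3, WM3) = 0.29.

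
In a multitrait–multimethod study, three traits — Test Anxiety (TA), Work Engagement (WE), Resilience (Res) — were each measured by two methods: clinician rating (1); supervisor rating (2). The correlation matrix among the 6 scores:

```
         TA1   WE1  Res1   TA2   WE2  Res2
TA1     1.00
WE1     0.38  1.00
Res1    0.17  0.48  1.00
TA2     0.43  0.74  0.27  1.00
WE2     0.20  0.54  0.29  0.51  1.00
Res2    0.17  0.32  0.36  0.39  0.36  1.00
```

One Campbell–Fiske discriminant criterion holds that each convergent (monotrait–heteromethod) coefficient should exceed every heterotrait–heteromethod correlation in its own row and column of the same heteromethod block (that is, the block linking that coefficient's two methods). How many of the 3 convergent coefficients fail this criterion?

Convergent coefficients and their comparison sets:
TA (methods 1·2): 0.43 vs {0.20, 0.74, 0.17, 0.27} → fail.
WE (methods 1·2): 0.54 vs {0.74, 0.20, 0.32, 0.29} → fail.
Res (methods 1·2): 0.36 vs {0.27, 0.17, 0.29, 0.32} → pass.
2 of 3 fail.

2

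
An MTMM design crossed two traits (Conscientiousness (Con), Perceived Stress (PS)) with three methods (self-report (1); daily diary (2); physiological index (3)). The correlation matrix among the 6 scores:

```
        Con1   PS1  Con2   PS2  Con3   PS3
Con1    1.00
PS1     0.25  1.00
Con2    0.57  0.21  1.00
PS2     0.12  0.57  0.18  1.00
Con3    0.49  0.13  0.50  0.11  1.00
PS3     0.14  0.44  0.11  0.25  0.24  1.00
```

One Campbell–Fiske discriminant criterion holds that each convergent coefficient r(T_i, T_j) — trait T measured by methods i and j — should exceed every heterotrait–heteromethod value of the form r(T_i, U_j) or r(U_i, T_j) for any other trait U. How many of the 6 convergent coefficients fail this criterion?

Each convergent coefficient versus the relevant comparison correlations:
Con (methods 1·2): 0.57 vs {0.12, 0.21} → pass.
Con (methods 1·3): 0.49 vs {0.14, 0.13} → pass.
Con (methods 2·3): 0.50 vs {0.11, 0.11} → pass.
PS (methods 1·2): 0.57 vs {0.21, 0.12} → pass.
PS (methods 1·3): 0.44 vs {0.13, 0.14} → pass.
PS (methods 2·3): 0.25 vs {0.11, 0.11} → pass.
0 of 6 fail.

0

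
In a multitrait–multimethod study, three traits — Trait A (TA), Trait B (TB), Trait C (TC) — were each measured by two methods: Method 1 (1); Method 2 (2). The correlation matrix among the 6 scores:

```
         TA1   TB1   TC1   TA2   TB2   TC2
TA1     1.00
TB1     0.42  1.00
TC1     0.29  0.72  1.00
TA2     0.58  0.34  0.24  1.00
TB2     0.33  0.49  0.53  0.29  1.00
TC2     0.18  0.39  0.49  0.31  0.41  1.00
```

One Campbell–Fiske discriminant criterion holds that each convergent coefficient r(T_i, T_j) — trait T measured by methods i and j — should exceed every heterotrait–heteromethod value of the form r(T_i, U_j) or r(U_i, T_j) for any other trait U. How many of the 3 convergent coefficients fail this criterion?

2

Checking each validity diagonal entry against its comparison values:
TA (methods 1·2): 0.58 vs {0.33, 0.34, 0.18, 0.24} → pass.
TB (methods 1·2): 0.49 vs {0.34, 0.33, 0.39, 0.53} → fail.
TC (methods 1·2): 0.49 vs {0.24, 0.18, 0.53, 0.39} → fail.
2 of 3 fail.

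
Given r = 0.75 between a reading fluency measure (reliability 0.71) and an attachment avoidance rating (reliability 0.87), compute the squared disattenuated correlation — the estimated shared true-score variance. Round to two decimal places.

0.91

Disattenuated r = 0.75 / √(0.71 × 0.87) = 0.75 / 0.7859 = 0.9543.
Shared true-score variance = 0.9543² = 0.9107 ≈ 0.91.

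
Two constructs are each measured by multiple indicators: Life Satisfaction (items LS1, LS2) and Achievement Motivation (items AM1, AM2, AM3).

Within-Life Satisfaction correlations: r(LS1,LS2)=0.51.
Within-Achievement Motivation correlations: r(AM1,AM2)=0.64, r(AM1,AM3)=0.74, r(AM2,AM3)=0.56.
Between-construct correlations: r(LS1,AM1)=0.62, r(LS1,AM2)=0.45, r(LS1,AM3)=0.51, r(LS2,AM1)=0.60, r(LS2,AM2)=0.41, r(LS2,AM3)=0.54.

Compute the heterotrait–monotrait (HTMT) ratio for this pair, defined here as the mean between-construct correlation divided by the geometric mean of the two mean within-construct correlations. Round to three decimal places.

0.908

Mean between = 3.13/6 = 0.5217.
Mean within-LS = 0.51/1 = 0.5100; mean within-AM = 1.94/3 = 0.6467.
Geometric mean = √(0.5100 × 0.6467) = 0.5743.
HTMT = 0.5217 / 0.5743 = 0.908.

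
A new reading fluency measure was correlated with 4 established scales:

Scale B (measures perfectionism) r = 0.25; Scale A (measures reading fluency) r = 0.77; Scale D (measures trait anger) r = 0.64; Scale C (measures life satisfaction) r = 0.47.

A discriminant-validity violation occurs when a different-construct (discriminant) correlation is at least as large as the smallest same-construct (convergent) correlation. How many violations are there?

Convergent (same construct = reading fluency): Scale A.
Smallest convergent = 0.77. Discriminant values: 0.25, 0.64, 0.47; count ≥ 0.77 → 0.

0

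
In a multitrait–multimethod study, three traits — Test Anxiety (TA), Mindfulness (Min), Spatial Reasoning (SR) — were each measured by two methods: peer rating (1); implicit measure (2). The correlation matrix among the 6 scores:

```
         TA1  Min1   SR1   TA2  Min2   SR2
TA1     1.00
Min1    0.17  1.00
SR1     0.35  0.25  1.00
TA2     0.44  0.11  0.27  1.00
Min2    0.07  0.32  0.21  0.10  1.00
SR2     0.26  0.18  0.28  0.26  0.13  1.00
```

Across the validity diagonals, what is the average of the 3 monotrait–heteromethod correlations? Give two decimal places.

0.35

Convergent values: 0.44, 0.32, 0.28; mean = 1.04/3 = 0.35.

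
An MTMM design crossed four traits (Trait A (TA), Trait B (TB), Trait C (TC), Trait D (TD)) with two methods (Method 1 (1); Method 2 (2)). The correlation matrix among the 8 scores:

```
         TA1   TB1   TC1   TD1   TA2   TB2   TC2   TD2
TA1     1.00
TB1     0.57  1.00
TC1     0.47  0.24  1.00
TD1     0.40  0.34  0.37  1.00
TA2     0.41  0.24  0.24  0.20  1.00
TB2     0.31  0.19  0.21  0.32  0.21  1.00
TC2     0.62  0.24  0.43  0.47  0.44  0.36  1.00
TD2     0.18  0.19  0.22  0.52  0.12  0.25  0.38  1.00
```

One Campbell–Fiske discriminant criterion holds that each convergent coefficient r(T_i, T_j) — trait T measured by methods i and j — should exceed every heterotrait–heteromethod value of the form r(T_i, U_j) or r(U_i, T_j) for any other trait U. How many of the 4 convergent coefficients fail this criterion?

Checking each validity diagonal entry against its comparison values:
TA (methods 1·2): 0.41 vs {0.31, 0.24, 0.62, 0.24, 0.18, 0.20} → fail.
TB (methods 1·2): 0.19 vs {0.24, 0.31, 0.24, 0.21, 0.19, 0.32} → fail.
TC (methods 1·2): 0.43 vs {0.24, 0.62, 0.21, 0.24, 0.22, 0.47} → fail.
TD (methods 1·2): 0.52 vs {0.20, 0.18, 0.32, 0.19, 0.47, 0.22} → pass.
3 of 4 fail.

3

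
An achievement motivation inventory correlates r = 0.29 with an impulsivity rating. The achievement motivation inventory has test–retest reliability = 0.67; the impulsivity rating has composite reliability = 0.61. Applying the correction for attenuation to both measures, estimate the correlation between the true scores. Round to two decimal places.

0.45

r_true = r_obs / √(r_xx · r_yy) = 0.29 / √(0.67 × 0.61) = 0.29 / √0.4087 = 0.29 / 0.6393 ≈ 0.45.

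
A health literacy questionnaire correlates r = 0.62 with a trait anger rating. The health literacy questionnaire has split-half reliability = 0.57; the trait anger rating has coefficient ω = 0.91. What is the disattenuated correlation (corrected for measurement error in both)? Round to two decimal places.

r_true = r_obs / √(r_xx · r_yy) = 0.62 / √(0.57 × 0.91) = 0.62 / √0.5187 = 0.62 / 0.7202 ≈ 0.86.

0.86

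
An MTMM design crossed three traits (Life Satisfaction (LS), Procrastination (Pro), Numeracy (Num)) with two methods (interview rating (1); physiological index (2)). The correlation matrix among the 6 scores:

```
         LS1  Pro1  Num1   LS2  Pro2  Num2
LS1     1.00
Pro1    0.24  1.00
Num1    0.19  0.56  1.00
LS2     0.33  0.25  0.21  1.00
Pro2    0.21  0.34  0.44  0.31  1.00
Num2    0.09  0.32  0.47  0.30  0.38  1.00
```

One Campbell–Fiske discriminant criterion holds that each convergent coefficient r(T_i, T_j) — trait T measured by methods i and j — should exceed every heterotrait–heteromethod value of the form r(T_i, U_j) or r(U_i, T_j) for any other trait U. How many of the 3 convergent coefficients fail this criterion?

1

Convergent coefficients and their comparison sets:
LS (methods 1·2): 0.33 vs {0.21, 0.25, 0.09, 0.21} → pass.
Pro (methods 1·2): 0.34 vs {0.25, 0.21, 0.32, 0.44} → fail.
Num (methods 1·2): 0.47 vs {0.21, 0.09, 0.44, 0.32} → pass.
1 of 3 fail.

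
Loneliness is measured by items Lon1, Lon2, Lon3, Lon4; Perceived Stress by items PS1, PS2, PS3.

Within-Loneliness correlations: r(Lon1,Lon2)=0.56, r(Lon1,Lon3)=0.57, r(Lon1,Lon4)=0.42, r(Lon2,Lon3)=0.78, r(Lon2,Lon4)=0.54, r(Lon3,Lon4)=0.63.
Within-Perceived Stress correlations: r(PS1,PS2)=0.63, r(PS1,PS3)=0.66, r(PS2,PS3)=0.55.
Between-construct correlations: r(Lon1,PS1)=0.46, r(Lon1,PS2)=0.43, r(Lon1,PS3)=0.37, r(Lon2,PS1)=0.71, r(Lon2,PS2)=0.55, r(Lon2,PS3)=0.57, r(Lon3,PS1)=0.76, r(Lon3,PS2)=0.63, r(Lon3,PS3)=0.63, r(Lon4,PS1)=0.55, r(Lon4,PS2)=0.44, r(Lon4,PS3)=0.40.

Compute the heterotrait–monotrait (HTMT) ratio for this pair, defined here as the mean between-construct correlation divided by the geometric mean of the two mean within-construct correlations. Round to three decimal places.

Mean between = 6.50/12 = 0.5417.
Mean within-Lon = 3.50/6 = 0.5833; mean within-PS = 1.84/3 = 0.6133.
Geometric mean = √(0.5833 × 0.6133) = 0.5981.
HTMT = 0.5417 / 0.5981 = 0.906.

0.906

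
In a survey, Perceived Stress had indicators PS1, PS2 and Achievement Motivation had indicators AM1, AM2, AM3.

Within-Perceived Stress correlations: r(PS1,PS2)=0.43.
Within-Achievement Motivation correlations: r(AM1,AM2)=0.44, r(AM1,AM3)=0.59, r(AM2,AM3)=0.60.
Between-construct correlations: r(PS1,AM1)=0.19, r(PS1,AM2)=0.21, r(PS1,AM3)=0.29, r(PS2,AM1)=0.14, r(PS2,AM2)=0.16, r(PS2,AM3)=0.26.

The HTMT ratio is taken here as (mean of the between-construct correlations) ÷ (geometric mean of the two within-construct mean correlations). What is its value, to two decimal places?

Mean heterotrait r = 1.25/6 = 0.2083.
Mean within-PS = 0.43/1 = 0.4300; mean within-AM = 1.63/3 = 0.5433.
Geometric mean = √(0.4300 × 0.5433) = 0.4833.
HTMT = 0.2083 / 0.4833 = 0.43.

0.43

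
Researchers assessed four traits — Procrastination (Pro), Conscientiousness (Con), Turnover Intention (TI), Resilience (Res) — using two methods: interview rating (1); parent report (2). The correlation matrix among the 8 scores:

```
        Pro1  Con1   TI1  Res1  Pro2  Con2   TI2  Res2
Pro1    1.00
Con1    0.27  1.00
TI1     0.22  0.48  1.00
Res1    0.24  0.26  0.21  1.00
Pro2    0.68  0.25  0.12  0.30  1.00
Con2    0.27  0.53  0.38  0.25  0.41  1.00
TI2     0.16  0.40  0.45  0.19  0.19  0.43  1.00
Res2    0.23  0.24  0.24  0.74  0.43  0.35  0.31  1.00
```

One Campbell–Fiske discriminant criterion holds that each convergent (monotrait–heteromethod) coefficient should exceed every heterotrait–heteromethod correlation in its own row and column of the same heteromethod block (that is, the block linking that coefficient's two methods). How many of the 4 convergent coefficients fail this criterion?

Each convergent coefficient versus the relevant comparison correlations:
Pro (methods 1·2): 0.68 vs {0.27, 0.25, 0.16, 0.12, 0.23, 0.30} → pass.
Con (methods 1·2): 0.53 vs {0.25, 0.27, 0.40, 0.38, 0.24, 0.25} → pass.
TI (methods 1·2): 0.45 vs {0.12, 0.16, 0.38, 0.40, 0.24, 0.19} → pass.
Res (methods 1·2): 0.74 vs {0.30, 0.23, 0.25, 0.24, 0.19, 0.24} → pass.
0 of 4 fail.

0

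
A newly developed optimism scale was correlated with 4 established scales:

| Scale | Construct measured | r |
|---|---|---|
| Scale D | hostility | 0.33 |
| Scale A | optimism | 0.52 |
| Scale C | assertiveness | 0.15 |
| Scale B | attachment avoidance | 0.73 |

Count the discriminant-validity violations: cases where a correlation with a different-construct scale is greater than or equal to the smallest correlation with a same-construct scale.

1

Convergent (same construct = optimism): Scale A.
Smallest convergent = 0.52. Discriminant values: 0.33, 0.15, 0.73; count ≥ 0.52 → 1.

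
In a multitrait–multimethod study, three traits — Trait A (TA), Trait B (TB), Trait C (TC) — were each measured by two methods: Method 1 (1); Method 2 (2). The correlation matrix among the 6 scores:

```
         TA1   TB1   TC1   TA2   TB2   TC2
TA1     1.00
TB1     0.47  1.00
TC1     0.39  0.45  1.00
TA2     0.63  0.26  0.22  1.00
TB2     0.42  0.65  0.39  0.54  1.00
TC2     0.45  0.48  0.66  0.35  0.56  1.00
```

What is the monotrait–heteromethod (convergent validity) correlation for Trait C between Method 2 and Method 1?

0.66

Same trait (TC), different methods: r(TC2, TC1) = 0.66.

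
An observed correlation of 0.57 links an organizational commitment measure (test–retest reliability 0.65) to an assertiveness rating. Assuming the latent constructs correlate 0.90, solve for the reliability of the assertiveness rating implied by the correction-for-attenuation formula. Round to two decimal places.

r_true = r_obs / √(r_xx · r_yy) ⇒ 0.90 = 0.57 / √(0.65 · r_yy).
√(0.65 · r_yy) = 0.57 / 0.90 = 0.6333; 0.65 · r_yy = 0.4011; r_yy = 0.4011 / 0.65 ≈ 0.62.

0.62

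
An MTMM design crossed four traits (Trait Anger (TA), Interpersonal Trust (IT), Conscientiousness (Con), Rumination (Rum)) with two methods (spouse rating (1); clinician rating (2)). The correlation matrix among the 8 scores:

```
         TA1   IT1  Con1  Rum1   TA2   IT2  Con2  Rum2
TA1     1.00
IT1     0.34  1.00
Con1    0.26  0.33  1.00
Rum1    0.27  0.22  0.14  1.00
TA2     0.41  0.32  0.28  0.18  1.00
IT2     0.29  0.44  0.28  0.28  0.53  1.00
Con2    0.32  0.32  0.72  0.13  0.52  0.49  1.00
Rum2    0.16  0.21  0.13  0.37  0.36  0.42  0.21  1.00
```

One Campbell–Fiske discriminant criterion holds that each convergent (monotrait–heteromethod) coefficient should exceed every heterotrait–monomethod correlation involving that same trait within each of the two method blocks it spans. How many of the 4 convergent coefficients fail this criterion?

Each convergent coefficient versus the relevant comparison correlations:
TA (methods 1·2): 0.41 vs {0.34, 0.53, 0.26, 0.52, 0.27, 0.36} → fail.
IT (methods 1·2): 0.44 vs {0.34, 0.53, 0.33, 0.49, 0.22, 0.42} → fail.
Con (methods 1·2): 0.72 vs {0.26, 0.52, 0.33, 0.49, 0.14, 0.21} → pass.
Rum (methods 1·2): 0.37 vs {0.27, 0.36, 0.22, 0.42, 0.14, 0.21} → fail.
3 of 4 fail.

3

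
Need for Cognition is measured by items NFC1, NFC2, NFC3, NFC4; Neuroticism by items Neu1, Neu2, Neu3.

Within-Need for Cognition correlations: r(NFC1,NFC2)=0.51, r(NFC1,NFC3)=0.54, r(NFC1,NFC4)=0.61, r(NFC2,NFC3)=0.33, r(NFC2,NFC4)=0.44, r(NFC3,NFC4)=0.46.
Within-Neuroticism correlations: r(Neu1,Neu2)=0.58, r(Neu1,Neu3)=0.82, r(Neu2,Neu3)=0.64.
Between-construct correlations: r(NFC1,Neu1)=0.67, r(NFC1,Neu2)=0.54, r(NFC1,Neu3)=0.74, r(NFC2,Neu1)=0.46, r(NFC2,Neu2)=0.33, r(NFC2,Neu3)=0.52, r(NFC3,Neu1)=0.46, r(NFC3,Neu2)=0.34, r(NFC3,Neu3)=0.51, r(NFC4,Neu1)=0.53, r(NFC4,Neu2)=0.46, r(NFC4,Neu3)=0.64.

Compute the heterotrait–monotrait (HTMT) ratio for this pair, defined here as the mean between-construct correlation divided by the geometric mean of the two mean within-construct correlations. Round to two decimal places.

Mean heterotrait r = 6.20/12 = 0.5167.
Mean within-NFC = 2.89/6 = 0.4817; mean within-Neu = 2.04/3 = 0.6800.
Geometric mean = √(0.4817 × 0.6800) = 0.5723.
HTMT = 0.5167 / 0.5723 = 0.90.

0.90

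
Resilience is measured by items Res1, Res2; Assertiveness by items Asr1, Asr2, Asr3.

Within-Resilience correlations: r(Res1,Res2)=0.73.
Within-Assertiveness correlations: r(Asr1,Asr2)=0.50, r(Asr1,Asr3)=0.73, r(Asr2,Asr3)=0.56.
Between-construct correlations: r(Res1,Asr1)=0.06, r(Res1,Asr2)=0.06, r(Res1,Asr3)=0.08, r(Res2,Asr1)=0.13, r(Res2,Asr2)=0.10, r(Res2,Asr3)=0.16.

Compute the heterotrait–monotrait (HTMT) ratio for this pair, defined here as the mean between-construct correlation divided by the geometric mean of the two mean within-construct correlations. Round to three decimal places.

Between-construct mean = 0.59/6 = 0.0983.
Mean within-Res = 0.73/1 = 0.7300; mean within-Asr = 1.79/3 = 0.5967.
Geometric mean = √(0.7300 × 0.5967) = 0.6600.
HTMT = 0.0983 / 0.6600 = 0.149.

0.149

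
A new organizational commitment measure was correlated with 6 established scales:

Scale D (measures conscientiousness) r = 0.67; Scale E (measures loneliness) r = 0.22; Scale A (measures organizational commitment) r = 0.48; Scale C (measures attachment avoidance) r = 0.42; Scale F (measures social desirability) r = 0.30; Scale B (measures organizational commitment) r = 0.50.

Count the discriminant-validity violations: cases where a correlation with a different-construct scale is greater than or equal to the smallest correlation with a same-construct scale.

Convergent (same construct = organizational commitment): Scale A, Scale B.
Smallest convergent = 0.48. Discriminant values: 0.67, 0.22, 0.42, 0.30; count ≥ 0.48 → 1.

1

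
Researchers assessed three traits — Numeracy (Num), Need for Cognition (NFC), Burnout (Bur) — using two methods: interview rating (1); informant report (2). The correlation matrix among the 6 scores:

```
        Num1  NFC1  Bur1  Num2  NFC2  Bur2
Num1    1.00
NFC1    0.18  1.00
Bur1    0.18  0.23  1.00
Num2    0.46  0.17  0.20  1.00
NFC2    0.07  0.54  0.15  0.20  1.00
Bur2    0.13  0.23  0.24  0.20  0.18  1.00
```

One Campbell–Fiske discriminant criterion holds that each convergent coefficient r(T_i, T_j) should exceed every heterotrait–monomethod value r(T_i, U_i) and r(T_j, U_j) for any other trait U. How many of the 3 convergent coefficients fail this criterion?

Each convergent coefficient versus the relevant comparison correlations:
Num (methods 1·2): 0.46 vs {0.18, 0.20, 0.18, 0.20} → pass.
NFC (methods 1·2): 0.54 vs {0.18, 0.20, 0.23, 0.18} → pass.
Bur (methods 1·2): 0.24 vs {0.18, 0.20, 0.23, 0.18} → pass.
0 of 3 fail.

0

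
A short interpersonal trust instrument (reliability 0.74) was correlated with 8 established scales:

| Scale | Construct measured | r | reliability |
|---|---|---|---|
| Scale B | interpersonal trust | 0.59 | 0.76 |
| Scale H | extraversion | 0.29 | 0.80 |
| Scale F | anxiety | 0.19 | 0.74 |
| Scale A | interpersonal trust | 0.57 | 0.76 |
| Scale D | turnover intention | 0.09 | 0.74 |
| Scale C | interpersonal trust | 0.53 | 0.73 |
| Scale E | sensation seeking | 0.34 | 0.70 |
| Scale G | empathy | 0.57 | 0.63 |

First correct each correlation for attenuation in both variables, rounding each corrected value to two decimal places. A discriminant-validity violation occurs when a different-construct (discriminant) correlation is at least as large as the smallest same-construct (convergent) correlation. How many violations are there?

Disattenuated r (r / √(r_scale · r_new)):
  Scale B (conv): 0.59 / √(0.76·0.74) = 0.79
  Scale H (disc): 0.29 / √(0.80·0.74) = 0.38
  Scale F (disc): 0.19 / √(0.74·0.74) = 0.26
  Scale A (conv): 0.57 / √(0.76·0.74) = 0.76
  Scale D (disc): 0.09 / √(0.74·0.74) = 0.12
  Scale C (conv): 0.53 / √(0.73·0.74) = 0.72
  Scale E (disc): 0.34 / √(0.70·0.74) = 0.47
  Scale G (disc): 0.57 / √(0.63·0.74) = 0.83
Smallest convergent = 0.72. Discriminant values: 0.38, 0.26, 0.12, 0.47, 0.83; count ≥ 0.72 → 1.

1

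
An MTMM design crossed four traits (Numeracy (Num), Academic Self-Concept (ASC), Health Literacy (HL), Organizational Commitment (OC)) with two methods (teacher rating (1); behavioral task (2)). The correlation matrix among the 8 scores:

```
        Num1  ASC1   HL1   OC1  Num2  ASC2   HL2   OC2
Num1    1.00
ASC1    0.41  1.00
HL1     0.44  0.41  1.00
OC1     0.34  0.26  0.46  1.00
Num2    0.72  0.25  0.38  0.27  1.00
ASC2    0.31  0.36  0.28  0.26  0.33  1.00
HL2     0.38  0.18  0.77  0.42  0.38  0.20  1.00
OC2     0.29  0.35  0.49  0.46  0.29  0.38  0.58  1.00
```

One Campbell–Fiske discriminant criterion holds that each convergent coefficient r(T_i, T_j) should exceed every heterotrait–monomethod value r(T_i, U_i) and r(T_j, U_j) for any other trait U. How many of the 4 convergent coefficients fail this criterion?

2

Convergent coefficients and their comparison sets:
Num (methods 1·2): 0.72 vs {0.41, 0.33, 0.44, 0.38, 0.34, 0.29} → pass.
ASC (methods 1·2): 0.36 vs {0.41, 0.33, 0.41, 0.20, 0.26, 0.38} → fail.
HL (methods 1·2): 0.77 vs {0.44, 0.38, 0.41, 0.20, 0.46, 0.58} → pass.
OC (methods 1·2): 0.46 vs {0.34, 0.29, 0.26, 0.38, 0.46, 0.58} → fail.
2 of 4 fail.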